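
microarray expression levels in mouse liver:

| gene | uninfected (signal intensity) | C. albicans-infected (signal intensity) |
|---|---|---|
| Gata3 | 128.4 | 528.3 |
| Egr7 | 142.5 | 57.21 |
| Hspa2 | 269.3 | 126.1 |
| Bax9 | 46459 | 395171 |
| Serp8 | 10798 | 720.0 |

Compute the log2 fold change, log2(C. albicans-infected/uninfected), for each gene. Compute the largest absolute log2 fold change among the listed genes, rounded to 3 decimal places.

log2(528.3/128.4) = 2.041  (Gata3)
log2(57.21/142.5) = -1.317  (Egr7)
log2(126.1/269.3) = -1.095  (Hspa2)
log2(395171/46459) = 3.088  (Bax9)
log2(720.0/10798) = -3.907  (Serp8)
The largest magnitude belongs to Serp8.

3.907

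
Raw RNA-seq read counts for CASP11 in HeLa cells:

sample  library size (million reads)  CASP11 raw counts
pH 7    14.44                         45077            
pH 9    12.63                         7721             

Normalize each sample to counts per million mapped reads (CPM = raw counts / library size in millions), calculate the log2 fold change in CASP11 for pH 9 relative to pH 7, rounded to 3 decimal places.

-2.352

CPM(pH 7) = 45077 / 14.44 = 3121.6759
CPM(pH 9) = 7721 / 12.63 = 611.3222
Fold change = 611.3222 / 3121.6759 = 0.19583
log2(0.19583) = -2.3523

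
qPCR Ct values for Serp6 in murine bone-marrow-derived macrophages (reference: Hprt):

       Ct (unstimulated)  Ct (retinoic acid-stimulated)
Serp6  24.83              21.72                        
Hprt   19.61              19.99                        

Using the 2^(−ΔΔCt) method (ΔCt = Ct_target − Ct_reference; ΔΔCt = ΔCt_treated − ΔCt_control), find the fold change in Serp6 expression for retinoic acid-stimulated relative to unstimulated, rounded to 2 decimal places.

ΔCt(unstimulated) = 24.830 − 19.610 = 5.220
ΔCt(retinoic acid-stimulated) = 21.720 − 19.990 = 1.730
ΔΔCt = 1.730 − 5.220 = -3.490
Fold change = 2^(−(-3.490)) = 2^3.490 = 11.236

11.24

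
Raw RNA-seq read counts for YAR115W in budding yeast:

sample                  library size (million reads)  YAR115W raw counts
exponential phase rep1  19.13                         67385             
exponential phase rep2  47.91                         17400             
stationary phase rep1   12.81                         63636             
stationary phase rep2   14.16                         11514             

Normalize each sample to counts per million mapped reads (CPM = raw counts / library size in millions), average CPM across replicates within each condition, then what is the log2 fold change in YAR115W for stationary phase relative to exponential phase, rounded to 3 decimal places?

0.573

CPM(exponential phase rep1) = 67385 / 19.13 = 3522.4778
CPM(exponential phase rep2) = 17400 / 47.91 = 363.1810
CPM(stationary phase rep1) = 63636 / 12.81 = 4967.6815
CPM(stationary phase rep2) = 11514 / 14.16 = 813.1356
mean CPM(exponential phase) = 1942.8294; mean CPM(stationary phase) = 2890.4085
Fold change = 2890.4085 / 1942.8294 = 1.48773
log2(1.48773) = 0.5731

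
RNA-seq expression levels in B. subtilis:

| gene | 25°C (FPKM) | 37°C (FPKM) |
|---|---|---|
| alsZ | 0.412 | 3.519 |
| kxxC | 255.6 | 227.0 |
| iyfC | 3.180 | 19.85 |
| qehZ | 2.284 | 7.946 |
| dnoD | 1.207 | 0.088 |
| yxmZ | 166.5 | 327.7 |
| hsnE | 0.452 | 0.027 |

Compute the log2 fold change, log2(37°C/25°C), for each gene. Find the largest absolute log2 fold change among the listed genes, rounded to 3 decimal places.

4.065

log2(3.519/0.412) = 3.094  (alsZ)
log2(227.0/255.6) = -0.171  (kxxC)
log2(19.85/3.180) = 2.642  (iyfC)
log2(7.946/2.284) = 1.799  (qehZ)
log2(0.088/1.207) = -3.778  (dnoD)
log2(327.7/166.5) = 0.977  (yxmZ)
log2(0.027/0.452) = -4.065  (hsnE)
The largest magnitude belongs to hsnE.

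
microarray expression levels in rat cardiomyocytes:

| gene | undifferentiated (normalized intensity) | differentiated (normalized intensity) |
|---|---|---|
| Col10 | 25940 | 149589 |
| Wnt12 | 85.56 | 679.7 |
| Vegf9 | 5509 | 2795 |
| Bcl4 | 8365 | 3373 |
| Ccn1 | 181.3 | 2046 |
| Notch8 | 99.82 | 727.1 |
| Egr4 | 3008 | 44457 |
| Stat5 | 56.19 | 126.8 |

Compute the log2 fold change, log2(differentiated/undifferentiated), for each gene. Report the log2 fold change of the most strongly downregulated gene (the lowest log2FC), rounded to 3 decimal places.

log2(149589/25940) = 2.528  (Col10)
log2(679.7/85.56) = 2.990  (Wnt12)
log2(2795/5509) = -0.979  (Vegf9)
log2(3373/8365) = -1.310  (Bcl4)
log2(2046/181.3) = 3.496  (Ccn1)
log2(727.1/99.82) = 2.865  (Notch8)
log2(44457/3008) = 3.886  (Egr4)
log2(126.8/56.19) = 1.174  (Stat5)
Bcl4 is most strongly downregulated.

-1.310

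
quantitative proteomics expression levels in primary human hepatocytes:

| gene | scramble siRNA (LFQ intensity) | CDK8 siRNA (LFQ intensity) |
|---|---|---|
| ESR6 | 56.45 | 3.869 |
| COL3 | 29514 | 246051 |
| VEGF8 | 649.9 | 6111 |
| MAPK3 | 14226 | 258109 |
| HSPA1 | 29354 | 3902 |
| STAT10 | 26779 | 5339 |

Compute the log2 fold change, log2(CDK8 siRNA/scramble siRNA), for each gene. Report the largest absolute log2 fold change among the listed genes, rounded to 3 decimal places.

4.181

log2(3.869/56.45) = -3.867  (ESR6)
log2(246051/29514) = 3.059  (COL3)
log2(6111/649.9) = 3.233  (VEGF8)
log2(258109/14226) = 4.181  (MAPK3)
log2(3902/29354) = -2.911  (HSPA1)
log2(5339/26779) = -2.326  (STAT10)
The largest magnitude belongs to MAPK3.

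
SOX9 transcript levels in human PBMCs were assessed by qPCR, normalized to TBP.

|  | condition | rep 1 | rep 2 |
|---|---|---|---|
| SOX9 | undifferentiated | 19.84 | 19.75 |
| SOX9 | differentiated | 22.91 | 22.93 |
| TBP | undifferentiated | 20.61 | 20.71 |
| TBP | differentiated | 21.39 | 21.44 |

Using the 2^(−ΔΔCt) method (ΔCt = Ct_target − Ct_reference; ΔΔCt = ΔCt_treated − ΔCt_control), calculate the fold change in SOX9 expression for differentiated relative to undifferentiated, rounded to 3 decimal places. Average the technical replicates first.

0.193

Mean Ct: SOX9 undifferentiated 19.795; SOX9 differentiated 22.920; TBP undifferentiated 20.660; TBP differentiated 21.415
ΔCt(undifferentiated) = 19.795 − 20.660 = -0.865
ΔCt(differentiated) = 22.920 − 21.415 = 1.505
ΔΔCt = 1.505 − (-0.865) = 2.370
Fold change = 2^(−2.370) = 0.1934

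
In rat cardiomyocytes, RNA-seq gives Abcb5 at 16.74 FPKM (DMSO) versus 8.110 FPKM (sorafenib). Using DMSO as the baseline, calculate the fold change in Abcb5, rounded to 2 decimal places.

0.48

Fold change = 8.110 / 16.74 = 0.484
Abcb5 is downregulated.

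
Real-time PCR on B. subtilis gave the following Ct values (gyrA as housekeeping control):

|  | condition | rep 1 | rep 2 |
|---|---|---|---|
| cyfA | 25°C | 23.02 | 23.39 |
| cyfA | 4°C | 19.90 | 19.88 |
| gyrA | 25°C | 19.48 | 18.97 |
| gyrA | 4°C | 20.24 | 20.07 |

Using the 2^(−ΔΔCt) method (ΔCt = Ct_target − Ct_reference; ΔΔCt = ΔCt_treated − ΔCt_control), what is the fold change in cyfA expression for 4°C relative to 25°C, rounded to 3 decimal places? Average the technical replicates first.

18.961

Mean Ct: cyfA 25°C 23.205; cyfA 4°C 19.890; gyrA 25°C 19.225; gyrA 4°C 20.155
ΔCt(25°C) = 23.205 − 19.225 = 3.980
ΔCt(4°C) = 19.890 − 20.155 = -0.265
ΔΔCt = -0.265 − 3.980 = -4.245
Fold change = 2^(−(-4.245)) = 2^4.245 = 18.9615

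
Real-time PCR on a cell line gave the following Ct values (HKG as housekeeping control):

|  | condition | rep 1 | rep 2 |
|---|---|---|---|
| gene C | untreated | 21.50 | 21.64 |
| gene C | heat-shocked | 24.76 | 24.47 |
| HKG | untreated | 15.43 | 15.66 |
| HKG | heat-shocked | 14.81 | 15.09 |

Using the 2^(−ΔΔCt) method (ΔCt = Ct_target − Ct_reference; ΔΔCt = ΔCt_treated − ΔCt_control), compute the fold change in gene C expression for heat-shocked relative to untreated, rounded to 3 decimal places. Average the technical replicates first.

0.080

Mean Ct: gene C untreated 21.570; gene C heat-shocked 24.615; HKG untreated 15.545; HKG heat-shocked 14.950
ΔCt(untreated) = 21.570 − 15.545 = 6.025
ΔCt(heat-shocked) = 24.615 − 14.950 = 9.665
ΔΔCt = 9.665 − 6.025 = 3.640
Fold change = 2^(−3.640) = 0.0802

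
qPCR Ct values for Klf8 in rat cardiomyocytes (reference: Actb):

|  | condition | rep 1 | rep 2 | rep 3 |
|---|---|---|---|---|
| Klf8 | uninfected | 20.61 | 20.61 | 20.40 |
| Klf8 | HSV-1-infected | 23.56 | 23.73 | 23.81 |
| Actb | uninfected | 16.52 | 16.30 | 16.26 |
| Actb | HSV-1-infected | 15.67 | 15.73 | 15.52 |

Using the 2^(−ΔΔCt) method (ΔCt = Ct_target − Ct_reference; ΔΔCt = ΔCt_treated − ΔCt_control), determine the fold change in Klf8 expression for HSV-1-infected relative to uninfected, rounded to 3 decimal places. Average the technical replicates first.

0.068

Mean Ct: Klf8 uninfected 20.540; Klf8 HSV-1-infected 23.700; Actb uninfected 16.360; Actb HSV-1-infected 15.640
ΔCt(uninfected) = 20.540 − 16.360 = 4.180
ΔCt(HSV-1-infected) = 23.700 − 15.640 = 8.060
ΔΔCt = 8.060 − 4.180 = 3.880
Fold change = 2^(−3.880) = 0.0679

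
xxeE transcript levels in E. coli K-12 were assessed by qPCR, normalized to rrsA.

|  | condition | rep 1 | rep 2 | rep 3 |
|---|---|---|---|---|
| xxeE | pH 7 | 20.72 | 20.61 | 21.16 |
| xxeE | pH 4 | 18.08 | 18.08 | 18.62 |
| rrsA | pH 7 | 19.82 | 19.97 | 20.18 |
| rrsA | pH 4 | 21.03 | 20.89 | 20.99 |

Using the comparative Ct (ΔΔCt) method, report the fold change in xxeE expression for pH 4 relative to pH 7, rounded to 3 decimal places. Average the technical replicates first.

11.713

Mean Ct: xxeE pH 7 20.830; xxeE pH 4 18.260; rrsA pH 7 19.990; rrsA pH 4 20.970
ΔCt(pH 7) = 20.830 − 19.990 = 0.840
ΔCt(pH 4) = 18.260 − 20.970 = -2.710
ΔΔCt = -2.710 − 0.840 = -3.550
Fold change = 2^(−(-3.550)) = 2^3.550 = 11.7127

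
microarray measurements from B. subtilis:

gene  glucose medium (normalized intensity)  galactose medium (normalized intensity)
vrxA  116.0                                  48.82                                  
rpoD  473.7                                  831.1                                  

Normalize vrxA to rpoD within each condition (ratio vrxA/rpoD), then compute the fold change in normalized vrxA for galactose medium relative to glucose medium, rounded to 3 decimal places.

vrxA/rpoD (glucose medium) = 116.0 / 473.7 = 0.24488
vrxA/rpoD (galactose medium) = 48.82 / 831.1 = 0.058741
Fold change = 0.058741 / 0.24488 = 0.2399

0.240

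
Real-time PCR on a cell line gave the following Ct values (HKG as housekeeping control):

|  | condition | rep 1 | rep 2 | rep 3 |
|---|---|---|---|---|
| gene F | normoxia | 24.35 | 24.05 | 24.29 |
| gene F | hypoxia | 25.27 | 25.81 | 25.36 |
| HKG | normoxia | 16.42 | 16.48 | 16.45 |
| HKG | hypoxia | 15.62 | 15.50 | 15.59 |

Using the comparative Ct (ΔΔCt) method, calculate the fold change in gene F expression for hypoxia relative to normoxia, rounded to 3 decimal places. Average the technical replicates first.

0.228

Mean Ct: gene F normoxia 24.230; gene F hypoxia 25.480; HKG normoxia 16.450; HKG hypoxia 15.570
ΔCt(normoxia) = 24.230 − 16.450 = 7.780
ΔCt(hypoxia) = 25.480 − 15.570 = 9.910
ΔΔCt = 9.910 − 7.780 = 2.130
Fold change = 2^(−2.130) = 0.2285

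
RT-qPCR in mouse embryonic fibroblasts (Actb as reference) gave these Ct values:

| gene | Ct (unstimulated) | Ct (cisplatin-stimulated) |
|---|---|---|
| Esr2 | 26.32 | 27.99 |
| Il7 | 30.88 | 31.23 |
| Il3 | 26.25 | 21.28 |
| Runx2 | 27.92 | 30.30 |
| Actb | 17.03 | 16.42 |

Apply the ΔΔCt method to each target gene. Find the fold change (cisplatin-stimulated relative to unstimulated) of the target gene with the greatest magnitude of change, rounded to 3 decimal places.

Esr2: ΔΔCt = (27.99−16.42) − (26.32−17.03) = 11.57 − 9.29 = 2.28; fold change = 2^-2.28 = 0.206
Il7: ΔΔCt = (31.23−16.42) − (30.88−17.03) = 14.81 − 13.85 = 0.96; fold change = 2^-0.96 = 0.514
Il3: ΔΔCt = (21.28−16.42) − (26.25−17.03) = 4.86 − 9.22 = -4.36; fold change = 2^4.36 = 20.535
Runx2: ΔΔCt = (30.30−16.42) − (27.92−17.03) = 13.88 − 10.89 = 2.99; fold change = 2^-2.99 = 0.126
Il3 has the largest |ΔΔCt| = 4.36.

20.535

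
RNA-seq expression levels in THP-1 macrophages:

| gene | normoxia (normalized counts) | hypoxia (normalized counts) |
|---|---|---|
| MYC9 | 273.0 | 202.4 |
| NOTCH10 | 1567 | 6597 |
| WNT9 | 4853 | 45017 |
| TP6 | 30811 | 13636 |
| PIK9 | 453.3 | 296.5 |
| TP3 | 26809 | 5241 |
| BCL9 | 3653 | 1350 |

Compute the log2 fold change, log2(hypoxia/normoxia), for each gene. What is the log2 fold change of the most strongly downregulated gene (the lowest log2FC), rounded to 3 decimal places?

-2.355

log2(202.4/273.0) = -0.432  (MYC9)
log2(6597/1567) = 2.074  (NOTCH10)
log2(45017/4853) = 3.214  (WNT9)
log2(13636/30811) = -1.176  (TP6)
log2(296.5/453.3) = -0.612  (PIK9)
log2(5241/26809) = -2.355  (TP3)
log2(1350/3653) = -1.436  (BCL9)
TP3 is most strongly downregulated.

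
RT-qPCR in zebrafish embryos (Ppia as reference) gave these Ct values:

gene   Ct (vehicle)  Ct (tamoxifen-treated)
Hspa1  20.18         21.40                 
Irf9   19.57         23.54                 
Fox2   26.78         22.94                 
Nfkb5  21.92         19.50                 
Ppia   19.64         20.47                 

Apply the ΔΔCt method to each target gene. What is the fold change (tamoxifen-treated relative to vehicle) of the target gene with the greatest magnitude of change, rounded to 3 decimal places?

Hspa1: ΔΔCt = (21.40−20.47) − (20.18−19.64) = 0.93 − 0.54 = 0.39; fold change = 2^-0.39 = 0.763
Irf9: ΔΔCt = (23.54−20.47) − (19.57−19.64) = 3.07 − (-0.07) = 3.14; fold change = 2^-3.14 = 0.113
Fox2: ΔΔCt = (22.94−20.47) − (26.78−19.64) = 2.47 − 7.14 = -4.67; fold change = 2^4.67 = 25.457
Nfkb5: ΔΔCt = (19.50−20.47) − (21.92−19.64) = -0.97 − 2.28 = -3.25; fold change = 2^3.25 = 9.514
Fox2 has the largest |ΔΔCt| = 4.67.

25.457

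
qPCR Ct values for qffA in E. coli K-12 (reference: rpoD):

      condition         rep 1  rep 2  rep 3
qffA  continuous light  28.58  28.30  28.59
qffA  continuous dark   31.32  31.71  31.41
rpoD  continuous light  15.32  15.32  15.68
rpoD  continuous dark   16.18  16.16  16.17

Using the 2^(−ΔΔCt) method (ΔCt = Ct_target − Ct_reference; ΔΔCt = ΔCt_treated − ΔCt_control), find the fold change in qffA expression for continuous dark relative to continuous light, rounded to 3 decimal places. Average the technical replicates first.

Mean Ct: qffA continuous light 28.490; qffA continuous dark 31.480; rpoD continuous light 15.440; rpoD continuous dark 16.170
ΔCt(continuous light) = 28.490 − 15.440 = 13.050
ΔCt(continuous dark) = 31.480 − 16.170 = 15.310
ΔΔCt = 15.310 − 13.050 = 2.260
Fold change = 2^(−2.260) = 0.2088

0.209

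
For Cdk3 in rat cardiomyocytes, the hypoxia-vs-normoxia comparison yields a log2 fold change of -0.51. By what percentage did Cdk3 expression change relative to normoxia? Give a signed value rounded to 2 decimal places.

Fold change = 2^(-0.51) = 0.7022
Percent change = (FC − 1) × 100% = (0.7022 − 1) × 100 = -29.78%

-29.78%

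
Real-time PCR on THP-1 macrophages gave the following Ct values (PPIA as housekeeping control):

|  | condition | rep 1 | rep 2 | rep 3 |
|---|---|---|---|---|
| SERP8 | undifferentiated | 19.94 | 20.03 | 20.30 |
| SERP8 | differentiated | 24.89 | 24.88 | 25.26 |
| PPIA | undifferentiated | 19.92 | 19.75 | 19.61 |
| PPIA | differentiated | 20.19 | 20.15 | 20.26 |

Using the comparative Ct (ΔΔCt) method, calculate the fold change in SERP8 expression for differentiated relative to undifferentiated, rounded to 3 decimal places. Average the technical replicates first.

0.045

Mean Ct: SERP8 undifferentiated 20.090; SERP8 differentiated 25.010; PPIA undifferentiated 19.760; PPIA differentiated 20.200
ΔCt(undifferentiated) = 20.090 − 19.760 = 0.330
ΔCt(differentiated) = 25.010 − 20.200 = 4.810
ΔΔCt = 4.810 − 0.330 = 4.480
Fold change = 2^(−4.480) = 0.0448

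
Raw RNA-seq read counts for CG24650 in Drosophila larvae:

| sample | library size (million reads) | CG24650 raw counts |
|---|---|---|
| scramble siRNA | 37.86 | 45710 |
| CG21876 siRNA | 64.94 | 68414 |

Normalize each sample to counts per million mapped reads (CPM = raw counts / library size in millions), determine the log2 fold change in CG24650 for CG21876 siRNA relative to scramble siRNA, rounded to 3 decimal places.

-0.197

CPM(scramble siRNA) = 45710 / 37.86 = 1207.3428
CPM(CG21876 siRNA) = 68414 / 64.94 = 1053.4955
Fold change = 1053.4955 / 1207.3428 = 0.87257
log2(0.87257) = -0.1967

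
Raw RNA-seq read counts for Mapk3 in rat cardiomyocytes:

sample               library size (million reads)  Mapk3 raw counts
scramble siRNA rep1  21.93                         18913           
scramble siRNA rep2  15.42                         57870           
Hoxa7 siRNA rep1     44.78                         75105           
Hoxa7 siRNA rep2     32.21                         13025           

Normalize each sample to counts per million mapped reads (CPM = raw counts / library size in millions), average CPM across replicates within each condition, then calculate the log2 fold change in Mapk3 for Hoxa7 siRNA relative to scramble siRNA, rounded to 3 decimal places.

-1.149

CPM(scramble siRNA rep1) = 18913 / 21.93 = 862.4259
CPM(scramble siRNA rep2) = 57870 / 15.42 = 3752.9183
CPM(Hoxa7 siRNA rep1) = 75105 / 44.78 = 1677.1996
CPM(Hoxa7 siRNA rep2) = 13025 / 32.21 = 404.3775
mean CPM(scramble siRNA) = 2307.6721; mean CPM(Hoxa7 siRNA) = 1040.7886
Fold change = 1040.7886 / 2307.6721 = 0.45101
log2(0.45101) = -1.1488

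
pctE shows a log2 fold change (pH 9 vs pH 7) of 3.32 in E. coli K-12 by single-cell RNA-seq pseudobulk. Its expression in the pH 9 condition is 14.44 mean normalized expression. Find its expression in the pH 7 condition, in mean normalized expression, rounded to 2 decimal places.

Fold change = 2^(3.32) = 9.9866
pH 7 expression = 14.44 / 9.9866 = 1.45

1.45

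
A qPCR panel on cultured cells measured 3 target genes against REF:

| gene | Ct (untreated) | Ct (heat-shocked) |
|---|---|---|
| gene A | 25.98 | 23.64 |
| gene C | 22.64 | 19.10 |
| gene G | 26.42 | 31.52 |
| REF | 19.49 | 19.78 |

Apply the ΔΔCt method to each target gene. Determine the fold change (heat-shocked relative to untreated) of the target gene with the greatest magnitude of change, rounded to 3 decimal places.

gene A: ΔΔCt = (23.64−19.78) − (25.98−19.49) = 3.86 − 6.49 = -2.63; fold change = 2^2.63 = 6.190
gene C: ΔΔCt = (19.10−19.78) − (22.64−19.49) = -0.68 − 3.15 = -3.83; fold change = 2^3.83 = 14.221
gene G: ΔΔCt = (31.52−19.78) − (26.42−19.49) = 11.74 − 6.93 = 4.81; fold change = 2^-4.81 = 0.036
gene G has the largest |ΔΔCt| = 4.81.

0.036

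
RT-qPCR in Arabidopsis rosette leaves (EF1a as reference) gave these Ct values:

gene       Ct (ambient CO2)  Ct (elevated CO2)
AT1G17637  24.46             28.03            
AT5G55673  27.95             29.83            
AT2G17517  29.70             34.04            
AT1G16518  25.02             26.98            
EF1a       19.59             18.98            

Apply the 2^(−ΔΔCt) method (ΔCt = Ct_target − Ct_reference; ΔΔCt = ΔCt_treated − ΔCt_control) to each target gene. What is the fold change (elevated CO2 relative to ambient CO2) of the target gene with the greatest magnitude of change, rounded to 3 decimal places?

0.032

AT1G17637: ΔΔCt = (28.03−18.98) − (24.46−19.59) = 9.05 − 4.87 = 4.18; fold change = 2^-4.18 = 0.055
AT5G55673: ΔΔCt = (29.83−18.98) − (27.95−19.59) = 10.85 − 8.36 = 2.49; fold change = 2^-2.49 = 0.178
AT2G17517: ΔΔCt = (34.04−18.98) − (29.70−19.59) = 15.06 − 10.11 = 4.95; fold change = 2^-4.95 = 0.032
AT1G16518: ΔΔCt = (26.98−18.98) − (25.02−19.59) = 8.00 − 5.43 = 2.57; fold change = 2^-2.57 = 0.168
AT2G17517 has the largest |ΔΔCt| = 4.95.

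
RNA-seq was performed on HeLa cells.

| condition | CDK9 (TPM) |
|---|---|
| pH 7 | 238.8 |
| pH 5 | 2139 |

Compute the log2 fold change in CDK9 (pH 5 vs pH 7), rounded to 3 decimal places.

3.163

Fold change = 2139 / 238.8 = 8.9573
log2(8.9573) = 3.1631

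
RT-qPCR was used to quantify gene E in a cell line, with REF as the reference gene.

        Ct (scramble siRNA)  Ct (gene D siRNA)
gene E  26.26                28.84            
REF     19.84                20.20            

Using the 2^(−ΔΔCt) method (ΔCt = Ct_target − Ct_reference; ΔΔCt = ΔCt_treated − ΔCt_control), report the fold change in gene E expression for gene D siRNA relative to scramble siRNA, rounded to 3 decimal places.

0.215

ΔCt(scramble siRNA) = 26.260 − 19.840 = 6.420
ΔCt(gene D siRNA) = 28.840 − 20.200 = 8.640
ΔΔCt = 8.640 − 6.420 = 2.220
Fold change = 2^(−2.220) = 0.2146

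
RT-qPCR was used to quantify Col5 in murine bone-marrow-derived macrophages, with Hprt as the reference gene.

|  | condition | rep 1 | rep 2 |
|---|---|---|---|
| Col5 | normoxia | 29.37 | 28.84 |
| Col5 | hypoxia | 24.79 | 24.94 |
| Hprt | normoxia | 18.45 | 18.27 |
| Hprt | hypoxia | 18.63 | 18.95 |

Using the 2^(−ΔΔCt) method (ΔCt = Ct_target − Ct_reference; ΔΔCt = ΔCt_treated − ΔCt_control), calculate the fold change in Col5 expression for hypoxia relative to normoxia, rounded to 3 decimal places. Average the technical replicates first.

25.457

Mean Ct: Col5 normoxia 29.105; Col5 hypoxia 24.865; Hprt normoxia 18.360; Hprt hypoxia 18.790
ΔCt(normoxia) = 29.105 − 18.360 = 10.745
ΔCt(hypoxia) = 24.865 − 18.790 = 6.075
ΔΔCt = 6.075 − 10.745 = -4.670
Fold change = 2^(−(-4.670)) = 2^4.670 = 25.4572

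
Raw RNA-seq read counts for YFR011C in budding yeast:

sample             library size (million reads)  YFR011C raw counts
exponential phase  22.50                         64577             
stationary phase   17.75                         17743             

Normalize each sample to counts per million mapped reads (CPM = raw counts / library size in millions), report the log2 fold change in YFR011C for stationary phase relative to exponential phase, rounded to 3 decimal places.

-1.522

CPM(exponential phase) = 64577 / 22.50 = 2870.0889
CPM(stationary phase) = 17743 / 17.75 = 999.6056
Fold change = 999.6056 / 2870.0889 = 0.34828
log2(0.34828) = -1.5217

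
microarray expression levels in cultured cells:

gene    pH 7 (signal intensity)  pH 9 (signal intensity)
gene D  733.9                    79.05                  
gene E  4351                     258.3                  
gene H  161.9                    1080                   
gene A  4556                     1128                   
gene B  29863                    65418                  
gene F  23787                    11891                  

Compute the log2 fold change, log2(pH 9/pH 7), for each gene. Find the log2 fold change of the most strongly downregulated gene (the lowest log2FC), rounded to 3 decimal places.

-4.074

log2(79.05/733.9) = -3.215  (gene D)
log2(258.3/4351) = -4.074  (gene E)
log2(1080/161.9) = 2.738  (gene H)
log2(1128/4556) = -2.014  (gene A)
log2(65418/29863) = 1.131  (gene B)
log2(11891/23787) = -1.000  (gene F)
gene E is most strongly downregulated.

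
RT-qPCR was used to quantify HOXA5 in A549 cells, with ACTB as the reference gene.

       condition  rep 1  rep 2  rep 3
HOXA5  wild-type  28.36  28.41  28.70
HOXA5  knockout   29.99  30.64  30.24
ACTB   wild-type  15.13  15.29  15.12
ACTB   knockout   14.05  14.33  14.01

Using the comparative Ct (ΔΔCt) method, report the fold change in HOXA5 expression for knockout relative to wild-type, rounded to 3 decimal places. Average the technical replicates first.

0.139

Mean Ct: HOXA5 wild-type 28.490; HOXA5 knockout 30.290; ACTB wild-type 15.180; ACTB knockout 14.130
ΔCt(wild-type) = 28.490 − 15.180 = 13.310
ΔCt(knockout) = 30.290 − 14.130 = 16.160
ΔΔCt = 16.160 − 13.310 = 2.850
Fold change = 2^(−2.850) = 0.1387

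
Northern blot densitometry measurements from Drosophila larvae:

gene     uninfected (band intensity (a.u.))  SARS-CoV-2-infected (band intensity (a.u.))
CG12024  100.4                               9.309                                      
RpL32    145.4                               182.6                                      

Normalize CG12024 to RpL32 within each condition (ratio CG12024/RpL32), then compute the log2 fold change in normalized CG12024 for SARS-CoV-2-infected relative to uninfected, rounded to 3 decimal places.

-3.760

CG12024/RpL32 (uninfected) = 100.4 / 145.4 = 0.69051
CG12024/RpL32 (SARS-CoV-2-infected) = 9.309 / 182.6 = 0.05098
Fold change = 0.05098 / 0.69051 = 0.0738
log2(0.0738) = -3.7596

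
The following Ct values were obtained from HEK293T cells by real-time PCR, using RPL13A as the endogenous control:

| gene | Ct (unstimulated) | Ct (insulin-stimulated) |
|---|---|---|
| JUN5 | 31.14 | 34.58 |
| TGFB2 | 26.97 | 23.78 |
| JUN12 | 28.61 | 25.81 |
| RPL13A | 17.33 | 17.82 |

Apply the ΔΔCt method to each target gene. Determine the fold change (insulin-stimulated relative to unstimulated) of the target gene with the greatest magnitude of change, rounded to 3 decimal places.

12.817

JUN5: ΔΔCt = (34.58−17.82) − (31.14−17.33) = 16.76 − 13.81 = 2.95; fold change = 2^-2.95 = 0.129
TGFB2: ΔΔCt = (23.78−17.82) − (26.97−17.33) = 5.96 − 9.64 = -3.68; fold change = 2^3.68 = 12.817
JUN12: ΔΔCt = (25.81−17.82) − (28.61−17.33) = 7.99 − 11.28 = -3.29; fold change = 2^3.29 = 9.781
TGFB2 has the largest |ΔΔCt| = 3.68.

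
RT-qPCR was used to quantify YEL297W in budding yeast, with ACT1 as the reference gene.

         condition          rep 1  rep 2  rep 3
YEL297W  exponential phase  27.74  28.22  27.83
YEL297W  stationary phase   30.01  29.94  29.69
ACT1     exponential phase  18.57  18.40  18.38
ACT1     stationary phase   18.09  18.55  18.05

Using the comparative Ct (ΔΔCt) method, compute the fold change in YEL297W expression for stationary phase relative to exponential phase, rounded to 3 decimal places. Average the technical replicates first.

Mean Ct: YEL297W exponential phase 27.930; YEL297W stationary phase 29.880; ACT1 exponential phase 18.450; ACT1 stationary phase 18.230
ΔCt(exponential phase) = 27.930 − 18.450 = 9.480
ΔCt(stationary phase) = 29.880 − 18.230 = 11.650
ΔΔCt = 11.650 − 9.480 = 2.170
Fold change = 2^(−2.170) = 0.2222

0.222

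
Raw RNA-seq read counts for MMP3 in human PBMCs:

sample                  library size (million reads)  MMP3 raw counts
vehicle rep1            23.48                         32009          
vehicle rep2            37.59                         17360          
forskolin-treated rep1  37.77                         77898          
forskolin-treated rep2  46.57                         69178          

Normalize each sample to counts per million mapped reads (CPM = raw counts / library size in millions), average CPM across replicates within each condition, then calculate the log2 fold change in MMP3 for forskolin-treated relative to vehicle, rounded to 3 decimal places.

CPM(vehicle rep1) = 32009 / 23.48 = 1363.2453
CPM(vehicle rep2) = 17360 / 37.59 = 461.8250
CPM(forskolin-treated rep1) = 77898 / 37.77 = 2062.4305
CPM(forskolin-treated rep2) = 69178 / 46.57 = 1485.4627
mean CPM(vehicle) = 912.5351; mean CPM(forskolin-treated) = 1773.9466
Fold change = 1773.9466 / 912.5351 = 1.94398
log2(1.94398) = 0.9590

0.959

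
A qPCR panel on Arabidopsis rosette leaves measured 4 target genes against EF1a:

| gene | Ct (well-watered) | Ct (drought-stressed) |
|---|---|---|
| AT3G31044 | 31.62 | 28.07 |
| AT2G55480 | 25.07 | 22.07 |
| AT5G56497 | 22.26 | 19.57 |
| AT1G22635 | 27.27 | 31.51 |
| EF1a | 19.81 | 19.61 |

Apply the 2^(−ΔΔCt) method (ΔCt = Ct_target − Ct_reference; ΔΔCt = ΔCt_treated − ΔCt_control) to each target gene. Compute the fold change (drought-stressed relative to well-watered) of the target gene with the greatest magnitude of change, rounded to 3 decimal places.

0.046

AT3G31044: ΔΔCt = (28.07−19.61) − (31.62−19.81) = 8.46 − 11.81 = -3.35; fold change = 2^3.35 = 10.196
AT2G55480: ΔΔCt = (22.07−19.61) − (25.07−19.81) = 2.46 − 5.26 = -2.80; fold change = 2^2.80 = 6.964
AT5G56497: ΔΔCt = (19.57−19.61) − (22.26−19.81) = -0.04 − 2.45 = -2.49; fold change = 2^2.49 = 5.618
AT1G22635: ΔΔCt = (31.51−19.61) − (27.27−19.81) = 11.90 − 7.46 = 4.44; fold change = 2^-4.44 = 0.046
AT1G22635 has the largest |ΔΔCt| = 4.44.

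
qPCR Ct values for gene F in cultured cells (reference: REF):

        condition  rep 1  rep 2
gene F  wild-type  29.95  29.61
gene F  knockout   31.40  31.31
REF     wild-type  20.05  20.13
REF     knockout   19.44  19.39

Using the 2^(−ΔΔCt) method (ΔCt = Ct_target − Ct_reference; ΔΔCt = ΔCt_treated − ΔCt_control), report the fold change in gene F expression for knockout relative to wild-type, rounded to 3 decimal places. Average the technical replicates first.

Mean Ct: gene F wild-type 29.780; gene F knockout 31.355; REF wild-type 20.090; REF knockout 19.415
ΔCt(wild-type) = 29.780 − 20.090 = 9.690
ΔCt(knockout) = 31.355 − 19.415 = 11.940
ΔΔCt = 11.940 − 9.690 = 2.250
Fold change = 2^(−2.250) = 0.2102

0.210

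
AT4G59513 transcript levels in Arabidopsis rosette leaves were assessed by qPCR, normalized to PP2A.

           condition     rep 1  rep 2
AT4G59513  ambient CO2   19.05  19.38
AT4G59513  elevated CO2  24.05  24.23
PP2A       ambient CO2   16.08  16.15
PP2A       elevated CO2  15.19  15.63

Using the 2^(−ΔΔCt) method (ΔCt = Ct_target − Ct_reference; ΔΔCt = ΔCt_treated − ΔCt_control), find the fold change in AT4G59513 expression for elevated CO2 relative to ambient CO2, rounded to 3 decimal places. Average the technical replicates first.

Mean Ct: AT4G59513 ambient CO2 19.215; AT4G59513 elevated CO2 24.140; PP2A ambient CO2 16.115; PP2A elevated CO2 15.410
ΔCt(ambient CO2) = 19.215 − 16.115 = 3.100
ΔCt(elevated CO2) = 24.140 − 15.410 = 8.730
ΔΔCt = 8.730 − 3.100 = 5.630
Fold change = 2^(−5.630) = 0.0202

0.020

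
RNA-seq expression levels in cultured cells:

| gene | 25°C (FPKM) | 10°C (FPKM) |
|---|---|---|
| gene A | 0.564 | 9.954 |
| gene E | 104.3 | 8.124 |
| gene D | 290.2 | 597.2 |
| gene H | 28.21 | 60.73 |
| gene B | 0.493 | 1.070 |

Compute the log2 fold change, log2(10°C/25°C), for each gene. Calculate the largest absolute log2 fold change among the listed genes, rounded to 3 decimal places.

log2(9.954/0.564) = 4.142  (gene A)
log2(8.124/104.3) = -3.682  (gene E)
log2(597.2/290.2) = 1.041  (gene D)
log2(60.73/28.21) = 1.106  (gene H)
log2(1.070/0.493) = 1.118  (gene B)
The largest magnitude belongs to gene A.

4.142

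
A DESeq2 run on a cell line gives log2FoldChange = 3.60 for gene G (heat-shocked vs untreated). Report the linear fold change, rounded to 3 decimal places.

Fold change = 2^(3.60) = 12.1257

12.126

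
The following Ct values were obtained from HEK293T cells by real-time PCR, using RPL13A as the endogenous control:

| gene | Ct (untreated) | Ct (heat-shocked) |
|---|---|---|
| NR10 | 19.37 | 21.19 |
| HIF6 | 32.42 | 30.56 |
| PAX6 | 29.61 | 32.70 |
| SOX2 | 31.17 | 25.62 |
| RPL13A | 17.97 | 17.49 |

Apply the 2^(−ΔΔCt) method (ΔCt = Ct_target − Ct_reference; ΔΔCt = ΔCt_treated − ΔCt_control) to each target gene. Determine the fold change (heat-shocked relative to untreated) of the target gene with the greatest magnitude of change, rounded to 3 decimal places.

33.591

NR10: ΔΔCt = (21.19−17.49) − (19.37−17.97) = 3.70 − 1.40 = 2.30; fold change = 2^-2.30 = 0.203
HIF6: ΔΔCt = (30.56−17.49) − (32.42−17.97) = 13.07 − 14.45 = -1.38; fold change = 2^1.38 = 2.603
PAX6: ΔΔCt = (32.70−17.49) − (29.61−17.97) = 15.21 − 11.64 = 3.57; fold change = 2^-3.57 = 0.084
SOX2: ΔΔCt = (25.62−17.49) − (31.17−17.97) = 8.13 − 13.20 = -5.07; fold change = 2^5.07 = 33.591
SOX2 has the largest |ΔΔCt| = 5.07.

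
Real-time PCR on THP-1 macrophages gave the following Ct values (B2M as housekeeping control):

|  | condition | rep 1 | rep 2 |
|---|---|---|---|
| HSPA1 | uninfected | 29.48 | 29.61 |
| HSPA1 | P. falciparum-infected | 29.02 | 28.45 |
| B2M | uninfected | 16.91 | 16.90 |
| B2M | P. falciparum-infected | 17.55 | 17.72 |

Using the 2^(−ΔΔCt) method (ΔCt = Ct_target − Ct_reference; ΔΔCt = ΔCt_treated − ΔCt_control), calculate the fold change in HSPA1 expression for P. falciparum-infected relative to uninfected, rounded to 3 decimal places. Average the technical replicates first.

2.908

Mean Ct: HSPA1 uninfected 29.545; HSPA1 P. falciparum-infected 28.735; B2M uninfected 16.905; B2M P. falciparum-infected 17.635
ΔCt(uninfected) = 29.545 − 16.905 = 12.640
ΔCt(P. falciparum-infected) = 28.735 − 17.635 = 11.100
ΔΔCt = 11.100 − 12.640 = -1.540
Fold change = 2^(−(-1.540)) = 2^1.540 = 2.9079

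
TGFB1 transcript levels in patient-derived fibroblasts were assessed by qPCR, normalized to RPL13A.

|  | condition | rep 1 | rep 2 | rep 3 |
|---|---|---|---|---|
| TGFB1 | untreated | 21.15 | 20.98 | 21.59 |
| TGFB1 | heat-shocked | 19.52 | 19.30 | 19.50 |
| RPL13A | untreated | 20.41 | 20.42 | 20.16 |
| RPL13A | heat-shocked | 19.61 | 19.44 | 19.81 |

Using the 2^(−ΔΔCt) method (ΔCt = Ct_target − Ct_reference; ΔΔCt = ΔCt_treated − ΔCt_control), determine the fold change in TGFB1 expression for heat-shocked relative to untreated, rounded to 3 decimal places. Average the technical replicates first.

2.129

Mean Ct: TGFB1 untreated 21.240; TGFB1 heat-shocked 19.440; RPL13A untreated 20.330; RPL13A heat-shocked 19.620
ΔCt(untreated) = 21.240 − 20.330 = 0.910
ΔCt(heat-shocked) = 19.440 − 19.620 = -0.180
ΔΔCt = -0.180 − 0.910 = -1.090
Fold change = 2^(−(-1.090)) = 2^1.090 = 2.1287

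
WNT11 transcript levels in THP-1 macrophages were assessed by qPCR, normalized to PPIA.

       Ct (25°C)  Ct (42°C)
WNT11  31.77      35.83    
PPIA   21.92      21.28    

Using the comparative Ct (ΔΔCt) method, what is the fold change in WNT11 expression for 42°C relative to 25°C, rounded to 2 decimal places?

0.04

ΔCt(25°C) = 31.770 − 21.920 = 9.850
ΔCt(42°C) = 35.830 − 21.280 = 14.550
ΔΔCt = 14.550 − 9.850 = 4.700
Fold change = 2^(−4.700) = 0.038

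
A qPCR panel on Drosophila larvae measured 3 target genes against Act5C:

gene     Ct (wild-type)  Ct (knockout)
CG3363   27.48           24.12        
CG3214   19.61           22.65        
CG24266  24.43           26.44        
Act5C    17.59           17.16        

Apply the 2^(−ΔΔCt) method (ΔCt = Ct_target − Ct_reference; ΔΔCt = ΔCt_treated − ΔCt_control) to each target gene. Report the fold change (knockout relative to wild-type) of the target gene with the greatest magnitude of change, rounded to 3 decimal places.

CG3363: ΔΔCt = (24.12−17.16) − (27.48−17.59) = 6.96 − 9.89 = -2.93; fold change = 2^2.93 = 7.621
CG3214: ΔΔCt = (22.65−17.16) − (19.61−17.59) = 5.49 − 2.02 = 3.47; fold change = 2^-3.47 = 0.090
CG24266: ΔΔCt = (26.44−17.16) − (24.43−17.59) = 9.28 − 6.84 = 2.44; fold change = 2^-2.44 = 0.184
CG3214 has the largest |ΔΔCt| = 3.47.

0.090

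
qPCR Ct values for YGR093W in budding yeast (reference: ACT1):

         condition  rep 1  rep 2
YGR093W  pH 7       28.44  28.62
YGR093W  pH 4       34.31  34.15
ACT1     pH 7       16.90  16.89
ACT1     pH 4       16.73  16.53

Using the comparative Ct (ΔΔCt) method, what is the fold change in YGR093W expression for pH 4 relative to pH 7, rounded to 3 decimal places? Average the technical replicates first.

Mean Ct: YGR093W pH 7 28.530; YGR093W pH 4 34.230; ACT1 pH 7 16.895; ACT1 pH 4 16.630
ΔCt(pH 7) = 28.530 − 16.895 = 11.635
ΔCt(pH 4) = 34.230 − 16.630 = 17.600
ΔΔCt = 17.600 − 11.635 = 5.965
Fold change = 2^(−5.965) = 0.0160

0.016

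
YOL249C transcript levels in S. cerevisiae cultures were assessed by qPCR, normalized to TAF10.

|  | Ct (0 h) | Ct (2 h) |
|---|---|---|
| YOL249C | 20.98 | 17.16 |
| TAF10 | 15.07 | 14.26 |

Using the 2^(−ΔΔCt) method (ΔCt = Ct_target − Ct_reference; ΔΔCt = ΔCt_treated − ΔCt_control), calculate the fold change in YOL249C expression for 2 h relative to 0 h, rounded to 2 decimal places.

ΔCt(0 h) = 20.980 − 15.070 = 5.910
ΔCt(2 h) = 17.160 − 14.260 = 2.900
ΔΔCt = 2.900 − 5.910 = -3.010
Fold change = 2^(−(-3.010)) = 2^3.010 = 8.056

8.06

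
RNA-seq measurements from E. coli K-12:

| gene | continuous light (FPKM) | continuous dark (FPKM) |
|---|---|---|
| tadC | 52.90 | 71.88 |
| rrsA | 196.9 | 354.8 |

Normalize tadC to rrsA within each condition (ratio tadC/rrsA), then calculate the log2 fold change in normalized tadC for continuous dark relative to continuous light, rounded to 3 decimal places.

tadC/rrsA (continuous light) = 52.90 / 196.9 = 0.26866
tadC/rrsA (continuous dark) = 71.88 / 354.8 = 0.20259
Fold change = 0.20259 / 0.26866 = 0.7541
log2(0.7541) = -0.4072

-0.407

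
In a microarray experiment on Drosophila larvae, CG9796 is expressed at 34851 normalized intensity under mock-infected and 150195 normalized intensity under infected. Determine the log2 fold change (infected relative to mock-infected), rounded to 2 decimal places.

Fold change = 150195 / 34851 = 4.3096
log2(4.3096) = 2.108

2.11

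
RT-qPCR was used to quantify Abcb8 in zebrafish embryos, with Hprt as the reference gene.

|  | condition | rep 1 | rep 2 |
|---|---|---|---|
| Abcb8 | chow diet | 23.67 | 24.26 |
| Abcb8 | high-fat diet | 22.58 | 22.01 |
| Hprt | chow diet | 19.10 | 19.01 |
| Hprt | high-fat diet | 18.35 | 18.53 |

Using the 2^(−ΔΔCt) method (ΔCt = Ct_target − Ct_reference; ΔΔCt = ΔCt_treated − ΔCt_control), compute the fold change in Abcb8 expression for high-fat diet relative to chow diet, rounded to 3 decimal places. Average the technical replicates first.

2.078

Mean Ct: Abcb8 chow diet 23.965; Abcb8 high-fat diet 22.295; Hprt chow diet 19.055; Hprt high-fat diet 18.440
ΔCt(chow diet) = 23.965 − 19.055 = 4.910
ΔCt(high-fat diet) = 22.295 − 18.440 = 3.855
ΔΔCt = 3.855 − 4.910 = -1.055
Fold change = 2^(−(-1.055)) = 2^1.055 = 2.0777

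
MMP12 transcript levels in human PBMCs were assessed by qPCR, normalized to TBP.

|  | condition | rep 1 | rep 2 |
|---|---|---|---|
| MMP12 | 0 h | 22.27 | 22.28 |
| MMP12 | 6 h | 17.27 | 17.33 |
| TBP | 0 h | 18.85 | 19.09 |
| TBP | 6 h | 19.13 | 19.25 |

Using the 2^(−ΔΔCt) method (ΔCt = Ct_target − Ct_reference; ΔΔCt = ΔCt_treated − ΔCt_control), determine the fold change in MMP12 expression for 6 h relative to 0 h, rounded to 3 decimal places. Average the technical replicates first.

Mean Ct: MMP12 0 h 22.275; MMP12 6 h 17.300; TBP 0 h 18.970; TBP 6 h 19.190
ΔCt(0 h) = 22.275 − 18.970 = 3.305
ΔCt(6 h) = 17.300 − 19.190 = -1.890
ΔΔCt = -1.890 − 3.305 = -5.195
Fold change = 2^(−(-5.195)) = 2^5.195 = 36.6312

36.631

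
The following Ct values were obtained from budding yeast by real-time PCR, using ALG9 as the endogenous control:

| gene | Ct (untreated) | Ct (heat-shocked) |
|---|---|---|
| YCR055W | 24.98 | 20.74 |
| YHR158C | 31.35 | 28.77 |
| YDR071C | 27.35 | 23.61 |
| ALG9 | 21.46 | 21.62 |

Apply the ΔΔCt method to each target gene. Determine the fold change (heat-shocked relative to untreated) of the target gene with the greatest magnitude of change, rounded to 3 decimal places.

21.112

YCR055W: ΔΔCt = (20.74−21.62) − (24.98−21.46) = -0.88 − 3.52 = -4.40; fold change = 2^4.40 = 21.112
YHR158C: ΔΔCt = (28.77−21.62) − (31.35−21.46) = 7.15 − 9.89 = -2.74; fold change = 2^2.74 = 6.681
YDR071C: ΔΔCt = (23.61−21.62) − (27.35−21.46) = 1.99 − 5.89 = -3.90; fold change = 2^3.90 = 14.929
YCR055W has the largest |ΔΔCt| = 4.40.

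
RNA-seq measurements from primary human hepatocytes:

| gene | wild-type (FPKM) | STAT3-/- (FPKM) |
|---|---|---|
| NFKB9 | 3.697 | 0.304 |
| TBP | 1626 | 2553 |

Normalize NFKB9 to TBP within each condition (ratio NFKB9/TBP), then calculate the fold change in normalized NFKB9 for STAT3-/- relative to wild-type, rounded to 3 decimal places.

NFKB9/TBP (wild-type) = 3.697 / 1626 = 0.0022737
NFKB9/TBP (STAT3-/-) = 0.304 / 2553 = 0.00011908
Fold change = 0.00011908 / 0.0022737 = 0.0524

0.052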